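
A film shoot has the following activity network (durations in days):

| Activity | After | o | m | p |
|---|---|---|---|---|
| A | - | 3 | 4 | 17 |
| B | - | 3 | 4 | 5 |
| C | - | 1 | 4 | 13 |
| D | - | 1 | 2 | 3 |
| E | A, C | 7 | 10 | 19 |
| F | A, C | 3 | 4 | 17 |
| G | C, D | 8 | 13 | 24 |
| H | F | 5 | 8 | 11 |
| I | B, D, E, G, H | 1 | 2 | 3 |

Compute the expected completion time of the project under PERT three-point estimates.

22 days

te_A = (3 + 4·4 + 17)/6 = 36/6 = 6
te_B = (3 + 4·4 + 5)/6 = 24/6 = 4
te_C = (1 + 4·4 + 13)/6 = 30/6 = 5
te_D = (1 + 4·2 + 3)/6 = 12/6 = 2
te_E = (7 + 4·10 + 19)/6 = 66/6 = 11
te_F = (3 + 4·4 + 17)/6 = 36/6 = 6
te_G = (8 + 4·13 + 24)/6 = 84/6 = 14
te_H = (5 + 4·8 + 11)/6 = 48/6 = 8
te_I = (1 + 4·2 + 3)/6 = 12/6 = 2

Forward pass:
ES_A = 0; EF_A = 6
ES_B = 0; EF_B = 4
ES_C = 0; EF_C = 5
ES_D = 0; EF_D = 2
ES_E = max(EF_A=6, EF_C=5) = 6; EF_E = 6+11 = 17
ES_F = max(EF_A=6, EF_C=5) = 6; EF_F = 6+6 = 12
ES_G = max(EF_C=5, EF_D=2) = 5; EF_G = 5+14 = 19
ES_H = 12; EF_H = 12+8 = 20
ES_I = max(EF_B=4, EF_D=2, EF_E=17, EF_G=19, EF_H=20) = 20; EF_I = 20+2 = 22
Expected project duration μ = 22 days. Critical path: A → F → H → I.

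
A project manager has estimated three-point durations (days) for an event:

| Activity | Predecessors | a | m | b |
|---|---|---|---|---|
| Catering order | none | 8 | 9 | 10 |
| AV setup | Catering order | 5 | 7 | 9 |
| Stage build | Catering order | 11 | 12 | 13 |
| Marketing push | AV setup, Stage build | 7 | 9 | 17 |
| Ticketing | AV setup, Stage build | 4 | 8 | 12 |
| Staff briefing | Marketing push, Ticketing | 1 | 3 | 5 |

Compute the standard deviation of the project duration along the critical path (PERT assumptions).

1.86 days

te_Catering order = (8 + 4·9 + 10)/6 = 54/6 = 9; σ²_Catering order = ((10−8)/6)² = 0.111
te_AV setup = (5 + 4·7 + 9)/6 = 42/6 = 7; σ²_AV setup = ((9−5)/6)² = 0.444
te_Stage build = (11 + 4·12 + 13)/6 = 72/6 = 12; σ²_Stage build = ((13−11)/6)² = 0.111
te_Marketing push = (7 + 4·9 + 17)/6 = 60/6 = 10; σ²_Marketing push = ((17−7)/6)² = 2.778
te_Ticketing = (4 + 4·8 + 12)/6 = 48/6 = 8; σ²_Ticketing = ((12−4)/6)² = 1.778
te_Staff briefing = (1 + 4·3 + 5)/6 = 18/6 = 3; σ²_Staff briefing = ((5−1)/6)² = 0.444

Forward pass:
ES_Catering order = 0; EF_Catering order = 9
ES_AV setup = 9; EF_AV setup = 9+7 = 16
ES_Stage build = 9; EF_Stage build = 9+12 = 21
ES_Marketing push = max(EF_AV setup=16, EF_Stage build=21) = 21; EF_Marketing push = 21+10 = 31
ES_Ticketing = max(EF_AV setup=16, EF_Stage build=21) = 21; EF_Ticketing = 21+8 = 29
ES_Staff briefing = max(EF_Marketing push=31, EF_Ticketing=29) = 31; EF_Staff briefing = 31+3 = 34
Expected project duration μ = 34 days. Critical path: Catering order → Stage build → Marketing push → Staff briefing.

Variance along critical path = 0.111 + 0.111 + 2.778 + 0.444 = 3.444
σ = √3.444 = 1.856 days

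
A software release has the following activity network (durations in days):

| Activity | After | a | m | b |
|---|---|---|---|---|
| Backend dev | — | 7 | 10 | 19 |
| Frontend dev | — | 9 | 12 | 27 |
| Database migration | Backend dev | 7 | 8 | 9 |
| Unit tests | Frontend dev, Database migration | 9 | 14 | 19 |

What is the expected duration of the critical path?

te_Backend dev = (7 + 4·10 + 19)/6 = 66/6 = 11
te_Frontend dev = (9 + 4·12 + 27)/6 = 84/6 = 14
te_Database migration = (7 + 4·8 + 9)/6 = 48/6 = 8
te_Unit tests = (9 + 4·14 + 19)/6 = 84/6 = 14

Forward pass:
ES_Backend dev = 0; EF_Backend dev = 11
ES_Frontend dev = 0; EF_Frontend dev = 14
ES_Database migration = 11; EF_Database migration = 11+8 = 19
ES_Unit tests = max(EF_Frontend dev=14, EF_Database migration=19) = 19; EF_Unit tests = 19+14 = 33
Expected project duration μ = 33 days. Critical path: Backend dev → Database migration → Unit tests.

33 days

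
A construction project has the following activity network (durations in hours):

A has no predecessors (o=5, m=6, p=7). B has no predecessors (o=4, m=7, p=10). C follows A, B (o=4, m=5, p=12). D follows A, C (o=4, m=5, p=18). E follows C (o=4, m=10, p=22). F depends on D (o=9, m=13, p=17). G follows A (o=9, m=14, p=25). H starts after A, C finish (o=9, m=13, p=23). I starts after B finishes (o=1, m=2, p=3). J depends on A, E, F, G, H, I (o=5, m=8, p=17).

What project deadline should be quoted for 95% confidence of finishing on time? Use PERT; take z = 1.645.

48.2 hours

te_A = (5 + 4·6 + 7)/6 = 36/6 = 6; σ²_A = ((7−5)/6)² = 0.111
te_B = (4 + 4·7 + 10)/6 = 42/6 = 7; σ²_B = ((10−4)/6)² = 1.000
te_C = (4 + 4·5 + 12)/6 = 36/6 = 6; σ²_C = ((12−4)/6)² = 1.778
te_D = (4 + 4·5 + 18)/6 = 42/6 = 7; σ²_D = ((18−4)/6)² = 5.444
te_E = (4 + 4·10 + 22)/6 = 66/6 = 11; σ²_E = ((22−4)/6)² = 9.000
te_F = (9 + 4·13 + 17)/6 = 78/6 = 13; σ²_F = ((17−9)/6)² = 1.778
te_G = (9 + 4·14 + 25)/6 = 90/6 = 15; σ²_G = ((25−9)/6)² = 7.111
te_H = (9 + 4·13 + 23)/6 = 84/6 = 14; σ²_H = ((23−9)/6)² = 5.444
te_I = (1 + 4·2 + 3)/6 = 12/6 = 2; σ²_I = ((3−1)/6)² = 0.111
te_J = (5 + 4·8 + 17)/6 = 54/6 = 9; σ²_J = ((17−5)/6)² = 4.000

Forward pass:
ES_A = 0; EF_A = 6
ES_B = 0; EF_B = 7
ES_C = max(EF_A=6, EF_B=7) = 7; EF_C = 7+6 = 13
ES_D = max(EF_A=6, EF_C=13) = 13; EF_D = 13+7 = 20
ES_E = 13; EF_E = 13+11 = 24
ES_F = 20; EF_F = 20+13 = 33
ES_G = 6; EF_G = 6+15 = 21
ES_H = max(EF_A=6, EF_C=13) = 13; EF_H = 13+14 = 27
ES_I = 7; EF_I = 7+2 = 9
ES_J = max(EF_A=6, EF_E=24, EF_F=33, EF_G=21, EF_H=27, EF_I=9) = 33; EF_J = 33+9 = 42
Expected project duration μ = 42 hours. Critical path: B → C → D → F → J.

Variance along critical path = 1.000 + 1.778 + 5.444 + 1.778 + 4.000 = 14.000; σ = 3.742 hours.
D = μ + z·σ = 42 + 1.645·3.742 = 48.2 hours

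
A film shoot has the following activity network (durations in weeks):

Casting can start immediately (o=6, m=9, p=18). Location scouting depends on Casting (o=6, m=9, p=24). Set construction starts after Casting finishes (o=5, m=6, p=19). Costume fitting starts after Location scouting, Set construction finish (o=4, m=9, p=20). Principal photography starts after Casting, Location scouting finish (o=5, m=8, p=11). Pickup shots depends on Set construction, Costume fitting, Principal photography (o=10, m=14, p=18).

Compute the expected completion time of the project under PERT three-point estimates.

45 weeks

te_Casting = (6 + 4·9 + 18)/6 = 60/6 = 10
te_Location scouting = (6 + 4·9 + 24)/6 = 66/6 = 11
te_Set construction = (5 + 4·6 + 19)/6 = 48/6 = 8
te_Costume fitting = (4 + 4·9 + 20)/6 = 60/6 = 10
te_Principal photography = (5 + 4·8 + 11)/6 = 48/6 = 8
te_Pickup shots = (10 + 4·14 + 18)/6 = 84/6 = 14

Forward pass:
ES_Casting = 0; EF_Casting = 10
ES_Location scouting = 10; EF_Location scouting = 10+11 = 21
ES_Set construction = 10; EF_Set construction = 10+8 = 18
ES_Costume fitting = max(EF_Location scouting=21, EF_Set construction=18) = 21; EF_Costume fitting = 21+10 = 31
ES_Principal photography = max(EF_Casting=10, EF_Location scouting=21) = 21; EF_Principal photography = 21+8 = 29
ES_Pickup shots = max(EF_Set construction=18, EF_Costume fitting=31, EF_Principal photography=29) = 31; EF_Pickup shots = 31+14 = 45
Expected project duration μ = 45 weeks. Critical path: Casting → Location scouting → Costume fitting → Pickup shots.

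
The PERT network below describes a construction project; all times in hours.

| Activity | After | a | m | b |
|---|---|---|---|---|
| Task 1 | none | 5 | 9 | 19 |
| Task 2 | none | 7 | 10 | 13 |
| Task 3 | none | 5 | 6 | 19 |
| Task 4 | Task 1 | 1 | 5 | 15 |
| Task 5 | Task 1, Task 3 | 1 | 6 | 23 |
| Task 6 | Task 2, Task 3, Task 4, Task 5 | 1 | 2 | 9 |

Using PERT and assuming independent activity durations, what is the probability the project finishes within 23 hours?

te_Task 1 = (5 + 4·9 + 19)/6 = 60/6 = 10; σ²_Task 1 = ((19−5)/6)² = 5.444
te_Task 2 = (7 + 4·10 + 13)/6 = 60/6 = 10; σ²_Task 2 = ((13−7)/6)² = 1.000
te_Task 3 = (5 + 4·6 + 19)/6 = 48/6 = 8; σ²_Task 3 = ((19−5)/6)² = 5.444
te_Task 4 = (1 + 4·5 + 15)/6 = 36/6 = 6; σ²_Task 4 = ((15−1)/6)² = 5.444
te_Task 5 = (1 + 4·6 + 23)/6 = 48/6 = 8; σ²_Task 5 = ((23−1)/6)² = 13.444
te_Task 6 = (1 + 4·2 + 9)/6 = 18/6 = 3; σ²_Task 6 = ((9−1)/6)² = 1.778

Forward pass:
ES_Task 1 = 0; EF_Task 1 = 10
ES_Task 2 = 0; EF_Task 2 = 10
ES_Task 3 = 0; EF_Task 3 = 8
ES_Task 4 = 10; EF_Task 4 = 10+6 = 16
ES_Task 5 = max(EF_Task 1=10, EF_Task 3=8) = 10; EF_Task 5 = 10+8 = 18
ES_Task 6 = max(EF_Task 2=10, EF_Task 3=8, EF_Task 4=16, EF_Task 5=18) = 18; EF_Task 6 = 18+3 = 21
Expected project duration μ = 21 hours. Critical path: Task 1 → Task 5 → Task 6.

Variance along critical path = 5.444 + 13.444 + 1.778 = 20.667; σ = √20.667 = 4.546 hours.
Z = (23 − 21) / 4.546 = 0.440
P(T ≤ 23) = Φ(0.440) ≈ 0.670

0.670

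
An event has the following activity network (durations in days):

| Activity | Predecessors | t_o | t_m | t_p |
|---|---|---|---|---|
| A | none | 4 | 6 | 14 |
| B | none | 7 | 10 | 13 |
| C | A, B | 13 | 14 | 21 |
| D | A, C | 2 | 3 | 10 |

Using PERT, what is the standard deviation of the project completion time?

2.13 days

te_A = (4 + 4·6 + 14)/6 = 42/6 = 7; σ²_A = ((14−4)/6)² = 2.778
te_B = (7 + 4·10 + 13)/6 = 60/6 = 10; σ²_B = ((13−7)/6)² = 1.000
te_C = (13 + 4·14 + 21)/6 = 90/6 = 15; σ²_C = ((21−13)/6)² = 1.778
te_D = (2 + 4·3 + 10)/6 = 24/6 = 4; σ²_D = ((10−2)/6)² = 1.778

Forward pass:
ES_A = 0; EF_A = 7
ES_B = 0; EF_B = 10
ES_C = max(EF_A=7, EF_B=10) = 10; EF_C = 10+15 = 25
ES_D = max(EF_A=7, EF_C=25) = 25; EF_D = 25+4 = 29
Expected project duration μ = 29 days. Critical path: B → C → D.

Variance along critical path = 1.000 + 1.778 + 1.778 = 4.556
σ = √4.556 = 2.134 days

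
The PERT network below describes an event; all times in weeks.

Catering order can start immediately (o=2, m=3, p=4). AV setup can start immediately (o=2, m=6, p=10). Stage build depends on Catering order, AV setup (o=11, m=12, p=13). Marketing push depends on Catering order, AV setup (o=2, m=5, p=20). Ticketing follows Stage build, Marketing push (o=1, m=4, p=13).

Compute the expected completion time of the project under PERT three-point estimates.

23 weeks

te_Catering order = (2 + 4·3 + 4)/6 = 18/6 = 3
te_AV setup = (2 + 4·6 + 10)/6 = 36/6 = 6
te_Stage build = (11 + 4·12 + 13)/6 = 72/6 = 12
te_Marketing push = (2 + 4·5 + 20)/6 = 42/6 = 7
te_Ticketing = (1 + 4·4 + 13)/6 = 30/6 = 5

Forward pass:
ES_Catering order = 0; EF_Catering order = 3
ES_AV setup = 0; EF_AV setup = 6
ES_Stage build = max(EF_Catering order=3, EF_AV setup=6) = 6; EF_Stage build = 6+12 = 18
ES_Marketing push = max(EF_Catering order=3, EF_AV setup=6) = 6; EF_Marketing push = 6+7 = 13
ES_Ticketing = max(EF_Stage build=18, EF_Marketing push=13) = 18; EF_Ticketing = 18+5 = 23
Expected project duration μ = 23 weeks. Critical path: AV setup → Stage build → Ticketing.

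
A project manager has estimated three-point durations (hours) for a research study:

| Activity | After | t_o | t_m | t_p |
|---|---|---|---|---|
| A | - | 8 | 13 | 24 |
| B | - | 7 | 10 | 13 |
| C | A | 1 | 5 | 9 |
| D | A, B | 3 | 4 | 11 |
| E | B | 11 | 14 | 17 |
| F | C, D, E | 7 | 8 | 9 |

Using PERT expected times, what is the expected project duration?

32 hours

te_A = (8 + 4·13 + 24)/6 = 84/6 = 14
te_B = (7 + 4·10 + 13)/6 = 60/6 = 10
te_C = (1 + 4·5 + 9)/6 = 30/6 = 5
te_D = (3 + 4·4 + 11)/6 = 30/6 = 5
te_E = (11 + 4·14 + 17)/6 = 84/6 = 14
te_F = (7 + 4·8 + 9)/6 = 48/6 = 8

Forward pass:
ES_A = 0; EF_A = 14
ES_B = 0; EF_B = 10
ES_C = 14; EF_C = 14+5 = 19
ES_D = max(EF_A=14, EF_B=10) = 14; EF_D = 14+5 = 19
ES_E = 10; EF_E = 10+14 = 24
ES_F = max(EF_C=19, EF_D=19, EF_E=24) = 24; EF_F = 24+8 = 32
Expected project duration μ = 32 hours. Critical path: B → E → F.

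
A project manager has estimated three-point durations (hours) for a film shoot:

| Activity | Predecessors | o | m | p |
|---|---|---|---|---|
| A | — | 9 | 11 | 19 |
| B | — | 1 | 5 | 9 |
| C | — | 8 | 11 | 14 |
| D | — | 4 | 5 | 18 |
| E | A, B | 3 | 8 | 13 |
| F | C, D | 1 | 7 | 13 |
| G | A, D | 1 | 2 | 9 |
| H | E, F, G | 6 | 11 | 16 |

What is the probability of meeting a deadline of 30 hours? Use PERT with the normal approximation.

0.365

te_A = (9 + 4·11 + 19)/6 = 72/6 = 12; σ²_A = ((19−9)/6)² = 2.778
te_B = (1 + 4·5 + 9)/6 = 30/6 = 5; σ²_B = ((9−1)/6)² = 1.778
te_C = (8 + 4·11 + 14)/6 = 66/6 = 11; σ²_C = ((14−8)/6)² = 1.000
te_D = (4 + 4·5 + 18)/6 = 42/6 = 7; σ²_D = ((18−4)/6)² = 5.444
te_E = (3 + 4·8 + 13)/6 = 48/6 = 8; σ²_E = ((13−3)/6)² = 2.778
te_F = (1 + 4·7 + 13)/6 = 42/6 = 7; σ²_F = ((13−1)/6)² = 4.000
te_G = (1 + 4·2 + 9)/6 = 18/6 = 3; σ²_G = ((9−1)/6)² = 1.778
te_H = (6 + 4·11 + 16)/6 = 66/6 = 11; σ²_H = ((16−6)/6)² = 2.778

Forward pass:
ES_A = 0; EF_A = 12
ES_B = 0; EF_B = 5
ES_C = 0; EF_C = 11
ES_D = 0; EF_D = 7
ES_E = max(EF_A=12, EF_B=5) = 12; EF_E = 12+8 = 20
ES_F = max(EF_C=11, EF_D=7) = 11; EF_F = 11+7 = 18
ES_G = max(EF_A=12, EF_D=7) = 12; EF_G = 12+3 = 15
ES_H = max(EF_E=20, EF_F=18, EF_G=15) = 20; EF_H = 20+11 = 31
Expected project duration μ = 31 hours. Critical path: A → E → H.

Variance along critical path = 2.778 + 2.778 + 2.778 = 8.333; σ = √8.333 = 2.887 hours.
Z = (30 − 31) / 2.887 = -0.346
P(T ≤ 30) = Φ(-0.346) ≈ 0.365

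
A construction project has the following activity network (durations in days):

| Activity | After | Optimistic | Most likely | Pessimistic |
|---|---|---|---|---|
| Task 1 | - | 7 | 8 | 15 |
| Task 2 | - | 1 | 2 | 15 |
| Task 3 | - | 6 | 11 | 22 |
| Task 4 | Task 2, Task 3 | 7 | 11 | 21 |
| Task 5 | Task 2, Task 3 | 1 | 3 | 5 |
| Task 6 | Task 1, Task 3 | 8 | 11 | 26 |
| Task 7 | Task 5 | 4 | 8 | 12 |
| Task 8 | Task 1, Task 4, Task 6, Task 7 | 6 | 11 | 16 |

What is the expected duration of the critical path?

te_Task 1 = (7 + 4·8 + 15)/6 = 54/6 = 9
te_Task 2 = (1 + 4·2 + 15)/6 = 24/6 = 4
te_Task 3 = (6 + 4·11 + 22)/6 = 72/6 = 12
te_Task 4 = (7 + 4·11 + 21)/6 = 72/6 = 12
te_Task 5 = (1 + 4·3 + 5)/6 = 18/6 = 3
te_Task 6 = (8 + 4·11 + 26)/6 = 78/6 = 13
te_Task 7 = (4 + 4·8 + 12)/6 = 48/6 = 8
te_Task 8 = (6 + 4·11 + 16)/6 = 66/6 = 11

Forward pass:
ES_Task 1 = 0; EF_Task 1 = 9
ES_Task 2 = 0; EF_Task 2 = 4
ES_Task 3 = 0; EF_Task 3 = 12
ES_Task 4 = max(EF_Task 2=4, EF_Task 3=12) = 12; EF_Task 4 = 12+12 = 24
ES_Task 5 = max(EF_Task 2=4, EF_Task 3=12) = 12; EF_Task 5 = 12+3 = 15
ES_Task 6 = max(EF_Task 1=9, EF_Task 3=12) = 12; EF_Task 6 = 12+13 = 25
ES_Task 7 = 15; EF_Task 7 = 15+8 = 23
ES_Task 8 = max(EF_Task 1=9, EF_Task 4=24, EF_Task 6=25, EF_Task 7=23) = 25; EF_Task 8 = 25+11 = 36
Expected project duration μ = 36 days. Critical path: Task 3 → Task 6 → Task 8.

36 days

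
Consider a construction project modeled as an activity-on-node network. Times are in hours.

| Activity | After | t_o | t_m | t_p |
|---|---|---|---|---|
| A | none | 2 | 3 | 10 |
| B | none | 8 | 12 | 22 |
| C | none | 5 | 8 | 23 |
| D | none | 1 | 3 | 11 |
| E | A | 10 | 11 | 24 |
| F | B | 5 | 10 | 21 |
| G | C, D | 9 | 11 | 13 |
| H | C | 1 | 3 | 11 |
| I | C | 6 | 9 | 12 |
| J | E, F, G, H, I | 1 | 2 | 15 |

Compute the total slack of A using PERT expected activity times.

te_A = (2 + 4·3 + 10)/6 = 24/6 = 4
te_B = (8 + 4·12 + 22)/6 = 78/6 = 13
te_C = (5 + 4·8 + 23)/6 = 60/6 = 10
te_D = (1 + 4·3 + 11)/6 = 24/6 = 4
te_E = (10 + 4·11 + 24)/6 = 78/6 = 13
te_F = (5 + 4·10 + 21)/6 = 66/6 = 11
te_G = (9 + 4·11 + 13)/6 = 66/6 = 11
te_H = (1 + 4·3 + 11)/6 = 24/6 = 4
te_I = (6 + 4·9 + 12)/6 = 54/6 = 9
te_J = (1 + 4·2 + 15)/6 = 24/6 = 4

Forward pass:
ES_A = 0; EF_A = 4
ES_B = 0; EF_B = 13
ES_C = 0; EF_C = 10
ES_D = 0; EF_D = 4
ES_E = 4; EF_E = 4+13 = 17
ES_F = 13; EF_F = 13+11 = 24
ES_G = max(EF_C=10, EF_D=4) = 10; EF_G = 10+11 = 21
ES_H = 10; EF_H = 10+4 = 14
ES_I = 10; EF_I = 10+9 = 19
ES_J = max(EF_E=17, EF_F=24, EF_G=21, EF_H=14, EF_I=19) = 24; EF_J = 24+4 = 28
Expected project duration μ = 28 hours. Critical path: B → F → J.

Backward pass:
LF_J = 28; LS_J = 28−4 = 24
LF_I = LS_J = 24; LS_I = 24−9 = 15
LF_H = LS_J = 24; LS_H = 24−4 = 20
LF_G = LS_J = 24; LS_G = 24−11 = 13
LF_F = LS_J = 24; LS_F = 24−11 = 13
LF_E = LS_J = 24; LS_E = 24−13 = 11
LF_D = LS_G = 13; LS_D = 13−4 = 9
LF_C = min(LS_G=13, LS_H=20, LS_I=15) = 13; LS_C = 13−10 = 3
LF_B = LS_F = 13; LS_B = 13−13 = 0
LF_A = LS_E = 11; LS_A = 11−4 = 7
Slack_A = LS_A − ES_A = 7 − 0 = 7

7 hours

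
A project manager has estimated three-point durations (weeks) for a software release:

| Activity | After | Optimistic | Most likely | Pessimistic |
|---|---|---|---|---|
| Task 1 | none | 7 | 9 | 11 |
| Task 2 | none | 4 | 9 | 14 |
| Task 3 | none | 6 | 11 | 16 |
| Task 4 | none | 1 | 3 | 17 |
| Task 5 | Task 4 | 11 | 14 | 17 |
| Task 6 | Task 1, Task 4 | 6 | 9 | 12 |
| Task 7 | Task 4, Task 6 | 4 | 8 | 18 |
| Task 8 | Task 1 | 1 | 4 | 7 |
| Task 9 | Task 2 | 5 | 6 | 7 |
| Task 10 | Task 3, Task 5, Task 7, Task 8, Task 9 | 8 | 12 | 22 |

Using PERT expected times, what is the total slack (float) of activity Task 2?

te_Task 1 = (7 + 4·9 + 11)/6 = 54/6 = 9
te_Task 2 = (4 + 4·9 + 14)/6 = 54/6 = 9
te_Task 3 = (6 + 4·11 + 16)/6 = 66/6 = 11
te_Task 4 = (1 + 4·3 + 17)/6 = 30/6 = 5
te_Task 5 = (11 + 4·14 + 17)/6 = 84/6 = 14
te_Task 6 = (6 + 4·9 + 12)/6 = 54/6 = 9
te_Task 7 = (4 + 4·8 + 18)/6 = 54/6 = 9
te_Task 8 = (1 + 4·4 + 7)/6 = 24/6 = 4
te_Task 9 = (5 + 4·6 + 7)/6 = 36/6 = 6
te_Task 10 = (8 + 4·12 + 22)/6 = 78/6 = 13

Forward pass:
ES_Task 1 = 0; EF_Task 1 = 9
ES_Task 2 = 0; EF_Task 2 = 9
ES_Task 3 = 0; EF_Task 3 = 11
ES_Task 4 = 0; EF_Task 4 = 5
ES_Task 5 = 5; EF_Task 5 = 5+14 = 19
ES_Task 6 = max(EF_Task 1=9, EF_Task 4=5) = 9; EF_Task 6 = 9+9 = 18
ES_Task 7 = max(EF_Task 4=5, EF_Task 6=18) = 18; EF_Task 7 = 18+9 = 27
ES_Task 8 = 9; EF_Task 8 = 9+4 = 13
ES_Task 9 = 9; EF_Task 9 = 9+6 = 15
ES_Task 10 = max(EF_Task 3=11, EF_Task 5=19, EF_Task 7=27, EF_Task 8=13, EF_Task 9=15) = 27; EF_Task 10 = 27+13 = 40
Expected project duration μ = 40 weeks. Critical path: Task 1 → Task 6 → Task 7 → Task 10.

Backward pass:
LF_Task 10 = 40; LS_Task 10 = 40−13 = 27
LF_Task 9 = LS_Task 10 = 27; LS_Task 9 = 27−6 = 21
LF_Task 8 = LS_Task 10 = 27; LS_Task 8 = 27−4 = 23
LF_Task 7 = LS_Task 10 = 27; LS_Task 7 = 27−9 = 18
LF_Task 6 = LS_Task 7 = 18; LS_Task 6 = 18−9 = 9
LF_Task 5 = LS_Task 10 = 27; LS_Task 5 = 27−14 = 13
LF_Task 4 = min(LS_Task 5=13, LS_Task 6=9, LS_Task 7=18) = 9; LS_Task 4 = 9−5 = 4
LF_Task 3 = LS_Task 10 = 27; LS_Task 3 = 27−11 = 16
LF_Task 2 = LS_Task 9 = 21; LS_Task 2 = 21−9 = 12
LF_Task 1 = min(LS_Task 6=9, LS_Task 8=23) = 9; LS_Task 1 = 9−9 = 0
Slack_Task 2 = LS_Task 2 − ES_Task 2 = 12 − 0 = 12

12 weeks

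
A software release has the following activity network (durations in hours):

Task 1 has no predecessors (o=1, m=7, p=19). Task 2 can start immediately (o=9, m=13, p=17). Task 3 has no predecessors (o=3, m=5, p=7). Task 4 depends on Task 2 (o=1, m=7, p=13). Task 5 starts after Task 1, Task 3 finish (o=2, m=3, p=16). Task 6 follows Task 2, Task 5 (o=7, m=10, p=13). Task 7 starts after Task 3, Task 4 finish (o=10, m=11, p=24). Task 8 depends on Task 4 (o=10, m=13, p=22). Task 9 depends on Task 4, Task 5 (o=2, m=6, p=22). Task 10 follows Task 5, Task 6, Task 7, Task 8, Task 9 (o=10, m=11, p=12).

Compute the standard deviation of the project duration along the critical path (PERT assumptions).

te_Task 1 = (1 + 4·7 + 19)/6 = 48/6 = 8; σ²_Task 1 = ((19−1)/6)² = 9.000
te_Task 2 = (9 + 4·13 + 17)/6 = 78/6 = 13; σ²_Task 2 = ((17−9)/6)² = 1.778
te_Task 3 = (3 + 4·5 + 7)/6 = 30/6 = 5; σ²_Task 3 = ((7−3)/6)² = 0.444
te_Task 4 = (1 + 4·7 + 13)/6 = 42/6 = 7; σ²_Task 4 = ((13−1)/6)² = 4.000
te_Task 5 = (2 + 4·3 + 16)/6 = 30/6 = 5; σ²_Task 5 = ((16−2)/6)² = 5.444
te_Task 6 = (7 + 4·10 + 13)/6 = 60/6 = 10; σ²_Task 6 = ((13−7)/6)² = 1.000
te_Task 7 = (10 + 4·11 + 24)/6 = 78/6 = 13; σ²_Task 7 = ((24−10)/6)² = 5.444
te_Task 8 = (10 + 4·13 + 22)/6 = 84/6 = 14; σ²_Task 8 = ((22−10)/6)² = 4.000
te_Task 9 = (2 + 4·6 + 22)/6 = 48/6 = 8; σ²_Task 9 = ((22−2)/6)² = 11.111
te_Task 10 = (10 + 4·11 + 12)/6 = 66/6 = 11; σ²_Task 10 = ((12−10)/6)² = 0.111

Forward pass:
ES_Task 1 = 0; EF_Task 1 = 8
ES_Task 2 = 0; EF_Task 2 = 13
ES_Task 3 = 0; EF_Task 3 = 5
ES_Task 4 = 13; EF_Task 4 = 13+7 = 20
ES_Task 5 = max(EF_Task 1=8, EF_Task 3=5) = 8; EF_Task 5 = 8+5 = 13
ES_Task 6 = max(EF_Task 2=13, EF_Task 5=13) = 13; EF_Task 6 = 13+10 = 23
ES_Task 7 = max(EF_Task 3=5, EF_Task 4=20) = 20; EF_Task 7 = 20+13 = 33
ES_Task 8 = 20; EF_Task 8 = 20+14 = 34
ES_Task 9 = max(EF_Task 4=20, EF_Task 5=13) = 20; EF_Task 9 = 20+8 = 28
ES_Task 10 = max(EF_Task 5=13, EF_Task 6=23, EF_Task 7=33, EF_Task 8=34, EF_Task 9=28) = 34; EF_Task 10 = 34+11 = 45
Expected project duration μ = 45 hours. Critical path: Task 2 → Task 4 → Task 8 → Task 10.

Variance along critical path = 1.778 + 4.000 + 4.000 + 0.111 = 9.889
σ = √9.889 = 3.145 hours

3.14 hours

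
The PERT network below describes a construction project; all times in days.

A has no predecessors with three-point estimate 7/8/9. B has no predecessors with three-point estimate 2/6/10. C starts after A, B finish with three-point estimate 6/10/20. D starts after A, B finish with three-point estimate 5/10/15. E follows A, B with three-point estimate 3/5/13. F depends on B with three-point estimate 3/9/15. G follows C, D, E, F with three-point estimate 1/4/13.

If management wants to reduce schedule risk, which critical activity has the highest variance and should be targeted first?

te_A = (7 + 4·8 + 9)/6 = 48/6 = 8; σ²_A = ((9−7)/6)² = 0.111
te_B = (2 + 4·6 + 10)/6 = 36/6 = 6; σ²_B = ((10−2)/6)² = 1.778
te_C = (6 + 4·10 + 20)/6 = 66/6 = 11; σ²_C = ((20−6)/6)² = 5.444
te_D = (5 + 4·10 + 15)/6 = 60/6 = 10; σ²_D = ((15−5)/6)² = 2.778
te_E = (3 + 4·5 + 13)/6 = 36/6 = 6; σ²_E = ((13−3)/6)² = 2.778
te_F = (3 + 4·9 + 15)/6 = 54/6 = 9; σ²_F = ((15−3)/6)² = 4.000
te_G = (1 + 4·4 + 13)/6 = 30/6 = 5; σ²_G = ((13−1)/6)² = 4.000

Forward pass:
ES_A = 0; EF_A = 8
ES_B = 0; EF_B = 6
ES_C = max(EF_A=8, EF_B=6) = 8; EF_C = 8+11 = 19
ES_D = max(EF_A=8, EF_B=6) = 8; EF_D = 8+10 = 18
ES_E = max(EF_A=8, EF_B=6) = 8; EF_E = 8+6 = 14
ES_F = 6; EF_F = 6+9 = 15
ES_G = max(EF_C=19, EF_D=18, EF_E=14, EF_F=15) = 19; EF_G = 19+5 = 24
Expected project duration μ = 24 days. Critical path: A → C → G.

Variances on critical path: σ²_A=0.111, σ²_C=5.444, σ²_G=4.000.
Largest is σ²_C = 5.444.

C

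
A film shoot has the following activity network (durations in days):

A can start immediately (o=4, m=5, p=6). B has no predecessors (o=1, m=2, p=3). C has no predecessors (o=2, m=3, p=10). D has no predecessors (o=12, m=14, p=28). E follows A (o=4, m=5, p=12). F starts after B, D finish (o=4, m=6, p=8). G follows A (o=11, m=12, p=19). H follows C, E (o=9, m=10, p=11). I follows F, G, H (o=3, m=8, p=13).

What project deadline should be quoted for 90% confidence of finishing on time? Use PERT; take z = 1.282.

te_A = (4 + 4·5 + 6)/6 = 30/6 = 5; σ²_A = ((6−4)/6)² = 0.111
te_B = (1 + 4·2 + 3)/6 = 12/6 = 2; σ²_B = ((3−1)/6)² = 0.111
te_C = (2 + 4·3 + 10)/6 = 24/6 = 4; σ²_C = ((10−2)/6)² = 1.778
te_D = (12 + 4·14 + 28)/6 = 96/6 = 16; σ²_D = ((28−12)/6)² = 7.111
te_E = (4 + 4·5 + 12)/6 = 36/6 = 6; σ²_E = ((12−4)/6)² = 1.778
te_F = (4 + 4·6 + 8)/6 = 36/6 = 6; σ²_F = ((8−4)/6)² = 0.444
te_G = (11 + 4·12 + 19)/6 = 78/6 = 13; σ²_G = ((19−11)/6)² = 1.778
te_H = (9 + 4·10 + 11)/6 = 60/6 = 10; σ²_H = ((11−9)/6)² = 0.111
te_I = (3 + 4·8 + 13)/6 = 48/6 = 8; σ²_I = ((13−3)/6)² = 2.778

Forward pass:
ES_A = 0; EF_A = 5
ES_B = 0; EF_B = 2
ES_C = 0; EF_C = 4
ES_D = 0; EF_D = 16
ES_E = 5; EF_E = 5+6 = 11
ES_F = max(EF_B=2, EF_D=16) = 16; EF_F = 16+6 = 22
ES_G = 5; EF_G = 5+13 = 18
ES_H = max(EF_C=4, EF_E=11) = 11; EF_H = 11+10 = 21
ES_I = max(EF_F=22, EF_G=18, EF_H=21) = 22; EF_I = 22+8 = 30
Expected project duration μ = 30 days. Critical path: D → F → I.

Variance along critical path = 7.111 + 0.444 + 2.778 = 10.333; σ = 3.215 days.
D = μ + z·σ = 30 + 1.282·3.215 = 34.1 days

34.1 days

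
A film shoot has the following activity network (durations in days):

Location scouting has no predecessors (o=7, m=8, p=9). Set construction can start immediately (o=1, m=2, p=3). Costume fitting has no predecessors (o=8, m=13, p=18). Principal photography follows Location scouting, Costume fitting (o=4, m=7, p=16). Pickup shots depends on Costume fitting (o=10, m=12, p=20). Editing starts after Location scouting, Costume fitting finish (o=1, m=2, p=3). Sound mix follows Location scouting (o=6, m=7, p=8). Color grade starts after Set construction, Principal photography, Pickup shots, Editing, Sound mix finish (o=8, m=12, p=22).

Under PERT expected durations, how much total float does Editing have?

te_Location scouting = (7 + 4·8 + 9)/6 = 48/6 = 8
te_Set construction = (1 + 4·2 + 3)/6 = 12/6 = 2
te_Costume fitting = (8 + 4·13 + 18)/6 = 78/6 = 13
te_Principal photography = (4 + 4·7 + 16)/6 = 48/6 = 8
te_Pickup shots = (10 + 4·12 + 20)/6 = 78/6 = 13
te_Editing = (1 + 4·2 + 3)/6 = 12/6 = 2
te_Sound mix = (6 + 4·7 + 8)/6 = 42/6 = 7
te_Color grade = (8 + 4·12 + 22)/6 = 78/6 = 13

Forward pass:
ES_Location scouting = 0; EF_Location scouting = 8
ES_Set construction = 0; EF_Set construction = 2
ES_Costume fitting = 0; EF_Costume fitting = 13
ES_Principal photography = max(EF_Location scouting=8, EF_Costume fitting=13) = 13; EF_Principal photography = 13+8 = 21
ES_Pickup shots = 13; EF_Pickup shots = 13+13 = 26
ES_Editing = max(EF_Location scouting=8, EF_Costume fitting=13) = 13; EF_Editing = 13+2 = 15
ES_Sound mix = 8; EF_Sound mix = 8+7 = 15
ES_Color grade = max(EF_Set construction=2, EF_Principal photography=21, EF_Pickup shots=26, EF_Editing=15, EF_Sound mix=15) = 26; EF_Color grade = 26+13 = 39
Expected project duration μ = 39 days. Critical path: Costume fitting → Pickup shots → Color grade.

Backward pass:
LF_Color grade = 39; LS_Color grade = 39−13 = 26
LF_Sound mix = LS_Color grade = 26; LS_Sound mix = 26−7 = 19
LF_Editing = LS_Color grade = 26; LS_Editing = 26−2 = 24
LF_Pickup shots = LS_Color grade = 26; LS_Pickup shots = 26−13 = 13
LF_Principal photography = LS_Color grade = 26; LS_Principal photography = 26−8 = 18
LF_Costume fitting = min(LS_Principal photography=18, LS_Pickup shots=13, LS_Editing=24) = 13; LS_Costume fitting = 13−13 = 0
LF_Set construction = LS_Color grade = 26; LS_Set construction = 26−2 = 24
LF_Location scouting = min(LS_Principal photography=18, LS_Editing=24, LS_Sound mix=19) = 18; LS_Location scouting = 18−8 = 10
Slack_Editing = LS_Editing − ES_Editing = 24 − 13 = 11

11 days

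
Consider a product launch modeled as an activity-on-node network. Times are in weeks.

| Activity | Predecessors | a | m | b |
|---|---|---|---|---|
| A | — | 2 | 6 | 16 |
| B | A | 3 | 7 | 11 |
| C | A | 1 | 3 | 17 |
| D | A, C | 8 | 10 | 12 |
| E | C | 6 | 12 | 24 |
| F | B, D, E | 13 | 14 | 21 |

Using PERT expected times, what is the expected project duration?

40 weeks

te_A = (2 + 4·6 + 16)/6 = 42/6 = 7
te_B = (3 + 4·7 + 11)/6 = 42/6 = 7
te_C = (1 + 4·3 + 17)/6 = 30/6 = 5
te_D = (8 + 4·10 + 12)/6 = 60/6 = 10
te_E = (6 + 4·12 + 24)/6 = 78/6 = 13
te_F = (13 + 4·14 + 21)/6 = 90/6 = 15

Forward pass:
ES_A = 0; EF_A = 7
ES_B = 7; EF_B = 7+7 = 14
ES_C = 7; EF_C = 7+5 = 12
ES_D = max(EF_A=7, EF_C=12) = 12; EF_D = 12+10 = 22
ES_E = 12; EF_E = 12+13 = 25
ES_F = max(EF_B=14, EF_D=22, EF_E=25) = 25; EF_F = 25+15 = 40
Expected project duration μ = 40 weeks. Critical path: A → C → E → F.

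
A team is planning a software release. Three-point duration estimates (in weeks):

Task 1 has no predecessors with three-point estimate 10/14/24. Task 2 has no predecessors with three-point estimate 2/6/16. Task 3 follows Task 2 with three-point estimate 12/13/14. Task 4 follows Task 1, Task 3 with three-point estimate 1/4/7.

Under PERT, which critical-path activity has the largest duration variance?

Task 2

te_Task 1 = (10 + 4·14 + 24)/6 = 90/6 = 15; σ²_Task 1 = ((24−10)/6)² = 5.444
te_Task 2 = (2 + 4·6 + 16)/6 = 42/6 = 7; σ²_Task 2 = ((16−2)/6)² = 5.444
te_Task 3 = (12 + 4·13 + 14)/6 = 78/6 = 13; σ²_Task 3 = ((14−12)/6)² = 0.111
te_Task 4 = (1 + 4·4 + 7)/6 = 24/6 = 4; σ²_Task 4 = ((7−1)/6)² = 1.000

Forward pass:
ES_Task 1 = 0; EF_Task 1 = 15
ES_Task 2 = 0; EF_Task 2 = 7
ES_Task 3 = 7; EF_Task 3 = 7+13 = 20
ES_Task 4 = max(EF_Task 1=15, EF_Task 3=20) = 20; EF_Task 4 = 20+4 = 24
Expected project duration μ = 24 weeks. Critical path: Task 2 → Task 3 → Task 4.

Variances on critical path: σ²_Task 2=5.444, σ²_Task 3=0.111, σ²_Task 4=1.000.
Largest is σ²_Task 2 = 5.444.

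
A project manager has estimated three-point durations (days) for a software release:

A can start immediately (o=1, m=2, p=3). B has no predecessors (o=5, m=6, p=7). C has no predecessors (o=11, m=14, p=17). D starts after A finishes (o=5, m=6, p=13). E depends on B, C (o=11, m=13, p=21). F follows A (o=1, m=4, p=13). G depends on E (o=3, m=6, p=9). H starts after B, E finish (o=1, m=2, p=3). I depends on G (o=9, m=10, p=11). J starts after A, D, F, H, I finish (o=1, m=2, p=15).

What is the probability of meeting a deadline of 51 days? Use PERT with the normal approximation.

te_A = (1 + 4·2 + 3)/6 = 12/6 = 2; σ²_A = ((3−1)/6)² = 0.111
te_B = (5 + 4·6 + 7)/6 = 36/6 = 6; σ²_B = ((7−5)/6)² = 0.111
te_C = (11 + 4·14 + 17)/6 = 84/6 = 14; σ²_C = ((17−11)/6)² = 1.000
te_D = (5 + 4·6 + 13)/6 = 42/6 = 7; σ²_D = ((13−5)/6)² = 1.778
te_E = (11 + 4·13 + 21)/6 = 84/6 = 14; σ²_E = ((21−11)/6)² = 2.778
te_F = (1 + 4·4 + 13)/6 = 30/6 = 5; σ²_F = ((13−1)/6)² = 4.000
te_G = (3 + 4·6 + 9)/6 = 36/6 = 6; σ²_G = ((9−3)/6)² = 1.000
te_H = (1 + 4·2 + 3)/6 = 12/6 = 2; σ²_H = ((3−1)/6)² = 0.111
te_I = (9 + 4·10 + 11)/6 = 60/6 = 10; σ²_I = ((11−9)/6)² = 0.111
te_J = (1 + 4·2 + 15)/6 = 24/6 = 4; σ²_J = ((15−1)/6)² = 5.444

Forward pass:
ES_A = 0; EF_A = 2
ES_B = 0; EF_B = 6
ES_C = 0; EF_C = 14
ES_D = 2; EF_D = 2+7 = 9
ES_E = max(EF_B=6, EF_C=14) = 14; EF_E = 14+14 = 28
ES_F = 2; EF_F = 2+5 = 7
ES_G = 28; EF_G = 28+6 = 34
ES_H = max(EF_B=6, EF_E=28) = 28; EF_H = 28+2 = 30
ES_I = 34; EF_I = 34+10 = 44
ES_J = max(EF_A=2, EF_D=9, EF_F=7, EF_H=30, EF_I=44) = 44; EF_J = 44+4 = 48
Expected project duration μ = 48 days. Critical path: C → E → G → I → J.

Variance along critical path = 1.000 + 2.778 + 1.000 + 0.111 + 5.444 = 10.333; σ = √10.333 = 3.215 days.
Z = (51 − 48) / 3.215 = 0.933
P(T ≤ 51) = Φ(0.933) ≈ 0.825

0.825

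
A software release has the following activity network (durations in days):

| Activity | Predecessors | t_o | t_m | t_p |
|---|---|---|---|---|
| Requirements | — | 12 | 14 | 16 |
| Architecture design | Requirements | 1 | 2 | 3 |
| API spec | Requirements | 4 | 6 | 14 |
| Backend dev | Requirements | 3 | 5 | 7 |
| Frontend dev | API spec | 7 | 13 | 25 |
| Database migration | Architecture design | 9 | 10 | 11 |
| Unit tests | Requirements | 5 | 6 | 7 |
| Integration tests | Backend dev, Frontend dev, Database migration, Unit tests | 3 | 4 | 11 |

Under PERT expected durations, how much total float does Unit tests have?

te_Requirements = (12 + 4·14 + 16)/6 = 84/6 = 14
te_Architecture design = (1 + 4·2 + 3)/6 = 12/6 = 2
te_API spec = (4 + 4·6 + 14)/6 = 42/6 = 7
te_Backend dev = (3 + 4·5 + 7)/6 = 30/6 = 5
te_Frontend dev = (7 + 4·13 + 25)/6 = 84/6 = 14
te_Database migration = (9 + 4·10 + 11)/6 = 60/6 = 10
te_Unit tests = (5 + 4·6 + 7)/6 = 36/6 = 6
te_Integration tests = (3 + 4·4 + 11)/6 = 30/6 = 5

Forward pass:
ES_Requirements = 0; EF_Requirements = 14
ES_Architecture design = 14; EF_Architecture design = 14+2 = 16
ES_API spec = 14; EF_API spec = 14+7 = 21
ES_Backend dev = 14; EF_Backend dev = 14+5 = 19
ES_Frontend dev = 21; EF_Frontend dev = 21+14 = 35
ES_Database migration = 16; EF_Database migration = 16+10 = 26
ES_Unit tests = 14; EF_Unit tests = 14+6 = 20
ES_Integration tests = max(EF_Backend dev=19, EF_Frontend dev=35, EF_Database migration=26, EF_Unit tests=20) = 35; EF_Integration tests = 35+5 = 40
Expected project duration μ = 40 days. Critical path: Requirements → API spec → Frontend dev → Integration tests.

Backward pass:
LF_Integration tests = 40; LS_Integration tests = 40−5 = 35
LF_Unit tests = LS_Integration tests = 35; LS_Unit tests = 35−6 = 29
LF_Database migration = LS_Integration tests = 35; LS_Database migration = 35−10 = 25
LF_Frontend dev = LS_Integration tests = 35; LS_Frontend dev = 35−14 = 21
LF_Backend dev = LS_Integration tests = 35; LS_Backend dev = 35−5 = 30
LF_API spec = LS_Frontend dev = 21; LS_API spec = 21−7 = 14
LF_Architecture design = LS_Database migration = 25; LS_Architecture design = 25−2 = 23
LF_Requirements = min(LS_Architecture design=23, LS_API spec=14, LS_Backend dev=30, LS_Unit tests=29) = 14; LS_Requirements = 14−14 = 0
Slack_Unit tests = LS_Unit tests − ES_Unit tests = 29 − 14 = 15

15 days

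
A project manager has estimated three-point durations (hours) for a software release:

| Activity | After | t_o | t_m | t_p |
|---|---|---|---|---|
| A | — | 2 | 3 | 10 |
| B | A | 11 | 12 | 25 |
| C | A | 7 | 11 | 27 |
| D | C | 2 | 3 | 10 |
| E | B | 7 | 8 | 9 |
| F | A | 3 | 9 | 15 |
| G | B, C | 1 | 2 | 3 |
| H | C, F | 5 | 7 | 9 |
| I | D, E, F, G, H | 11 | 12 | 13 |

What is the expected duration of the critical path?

te_A = (2 + 4·3 + 10)/6 = 24/6 = 4
te_B = (11 + 4·12 + 25)/6 = 84/6 = 14
te_C = (7 + 4·11 + 27)/6 = 78/6 = 13
te_D = (2 + 4·3 + 10)/6 = 24/6 = 4
te_E = (7 + 4·8 + 9)/6 = 48/6 = 8
te_F = (3 + 4·9 + 15)/6 = 54/6 = 9
te_G = (1 + 4·2 + 3)/6 = 12/6 = 2
te_H = (5 + 4·7 + 9)/6 = 42/6 = 7
te_I = (11 + 4·12 + 13)/6 = 72/6 = 12

Forward pass:
ES_A = 0; EF_A = 4
ES_B = 4; EF_B = 4+14 = 18
ES_C = 4; EF_C = 4+13 = 17
ES_D = 17; EF_D = 17+4 = 21
ES_E = 18; EF_E = 18+8 = 26
ES_F = 4; EF_F = 4+9 = 13
ES_G = max(EF_B=18, EF_C=17) = 18; EF_G = 18+2 = 20
ES_H = max(EF_C=17, EF_F=13) = 17; EF_H = 17+7 = 24
ES_I = max(EF_D=21, EF_E=26, EF_F=13, EF_G=20, EF_H=24) = 26; EF_I = 26+12 = 38
Expected project duration μ = 38 hours. Critical path: A → B → E → I.

38 hours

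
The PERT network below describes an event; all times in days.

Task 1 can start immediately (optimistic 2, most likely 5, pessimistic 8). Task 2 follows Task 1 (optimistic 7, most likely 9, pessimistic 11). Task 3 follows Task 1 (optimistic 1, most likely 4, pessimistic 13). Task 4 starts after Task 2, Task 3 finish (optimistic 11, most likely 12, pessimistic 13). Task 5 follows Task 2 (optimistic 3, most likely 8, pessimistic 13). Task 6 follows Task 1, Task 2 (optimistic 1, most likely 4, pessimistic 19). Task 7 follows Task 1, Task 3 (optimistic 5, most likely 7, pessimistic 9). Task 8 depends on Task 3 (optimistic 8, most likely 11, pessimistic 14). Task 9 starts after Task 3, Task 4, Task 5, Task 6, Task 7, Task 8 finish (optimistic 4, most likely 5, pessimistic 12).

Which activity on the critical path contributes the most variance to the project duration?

Task 9

te_Task 1 = (2 + 4·5 + 8)/6 = 30/6 = 5; σ²_Task 1 = ((8−2)/6)² = 1.000
te_Task 2 = (7 + 4·9 + 11)/6 = 54/6 = 9; σ²_Task 2 = ((11−7)/6)² = 0.444
te_Task 3 = (1 + 4·4 + 13)/6 = 30/6 = 5; σ²_Task 3 = ((13−1)/6)² = 4.000
te_Task 4 = (11 + 4·12 + 13)/6 = 72/6 = 12; σ²_Task 4 = ((13−11)/6)² = 0.111
te_Task 5 = (3 + 4·8 + 13)/6 = 48/6 = 8; σ²_Task 5 = ((13−3)/6)² = 2.778
te_Task 6 = (1 + 4·4 + 19)/6 = 36/6 = 6; σ²_Task 6 = ((19−1)/6)² = 9.000
te_Task 7 = (5 + 4·7 + 9)/6 = 42/6 = 7; σ²_Task 7 = ((9−5)/6)² = 0.444
te_Task 8 = (8 + 4·11 + 14)/6 = 66/6 = 11; σ²_Task 8 = ((14−8)/6)² = 1.000
te_Task 9 = (4 + 4·5 + 12)/6 = 36/6 = 6; σ²_Task 9 = ((12−4)/6)² = 1.778

Forward pass:
ES_Task 1 = 0; EF_Task 1 = 5
ES_Task 2 = 5; EF_Task 2 = 5+9 = 14
ES_Task 3 = 5; EF_Task 3 = 5+5 = 10
ES_Task 4 = max(EF_Task 2=14, EF_Task 3=10) = 14; EF_Task 4 = 14+12 = 26
ES_Task 5 = 14; EF_Task 5 = 14+8 = 22
ES_Task 6 = max(EF_Task 1=5, EF_Task 2=14) = 14; EF_Task 6 = 14+6 = 20
ES_Task 7 = max(EF_Task 1=5, EF_Task 3=10) = 10; EF_Task 7 = 10+7 = 17
ES_Task 8 = 10; EF_Task 8 = 10+11 = 21
ES_Task 9 = max(EF_Task 3=10, EF_Task 4=26, EF_Task 5=22, EF_Task 6=20, EF_Task 7=17, EF_Task 8=21) = 26; EF_Task 9 = 26+6 = 32
Expected project duration μ = 32 days. Critical path: Task 1 → Task 2 → Task 4 → Task 9.

Variances on critical path: σ²_Task 1=1.000, σ²_Task 2=0.444, σ²_Task 4=0.111, σ²_Task 9=1.778.
Largest is σ²_Task 9 = 1.778.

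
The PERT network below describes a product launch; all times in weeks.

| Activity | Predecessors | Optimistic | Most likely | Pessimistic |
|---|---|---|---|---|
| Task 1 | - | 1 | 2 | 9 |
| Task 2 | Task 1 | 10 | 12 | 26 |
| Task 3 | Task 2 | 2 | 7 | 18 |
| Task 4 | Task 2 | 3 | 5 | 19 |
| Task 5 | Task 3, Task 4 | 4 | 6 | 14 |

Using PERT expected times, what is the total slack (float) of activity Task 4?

1 weeks

te_Task 1 = (1 + 4·2 + 9)/6 = 18/6 = 3
te_Task 2 = (10 + 4·12 + 26)/6 = 84/6 = 14
te_Task 3 = (2 + 4·7 + 18)/6 = 48/6 = 8
te_Task 4 = (3 + 4·5 + 19)/6 = 42/6 = 7
te_Task 5 = (4 + 4·6 + 14)/6 = 42/6 = 7

Forward pass:
ES_Task 1 = 0; EF_Task 1 = 3
ES_Task 2 = 3; EF_Task 2 = 3+14 = 17
ES_Task 3 = 17; EF_Task 3 = 17+8 = 25
ES_Task 4 = 17; EF_Task 4 = 17+7 = 24
ES_Task 5 = max(EF_Task 3=25, EF_Task 4=24) = 25; EF_Task 5 = 25+7 = 32
Expected project duration μ = 32 weeks. Critical path: Task 1 → Task 2 → Task 3 → Task 5.

Backward pass:
LF_Task 5 = 32; LS_Task 5 = 32−7 = 25
LF_Task 4 = LS_Task 5 = 25; LS_Task 4 = 25−7 = 18
LF_Task 3 = LS_Task 5 = 25; LS_Task 3 = 25−8 = 17
LF_Task 2 = min(LS_Task 3=17, LS_Task 4=18) = 17; LS_Task 2 = 17−14 = 3
LF_Task 1 = LS_Task 2 = 3; LS_Task 1 = 3−3 = 0
Slack_Task 4 = LS_Task 4 − ES_Task 4 = 18 − 17 = 1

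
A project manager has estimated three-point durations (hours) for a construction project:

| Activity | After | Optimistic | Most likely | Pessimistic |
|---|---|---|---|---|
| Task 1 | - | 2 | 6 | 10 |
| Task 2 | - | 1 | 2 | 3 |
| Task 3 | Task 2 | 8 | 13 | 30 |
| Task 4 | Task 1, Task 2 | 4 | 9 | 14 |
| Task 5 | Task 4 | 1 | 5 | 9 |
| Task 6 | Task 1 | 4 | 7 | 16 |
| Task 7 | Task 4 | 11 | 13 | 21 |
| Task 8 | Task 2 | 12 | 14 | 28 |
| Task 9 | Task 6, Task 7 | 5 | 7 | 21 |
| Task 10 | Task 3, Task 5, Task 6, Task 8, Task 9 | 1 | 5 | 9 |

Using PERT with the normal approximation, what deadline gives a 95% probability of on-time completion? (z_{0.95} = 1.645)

49.6 hours

te_Task 1 = (2 + 4·6 + 10)/6 = 36/6 = 6; σ²_Task 1 = ((10−2)/6)² = 1.778
te_Task 2 = (1 + 4·2 + 3)/6 = 12/6 = 2; σ²_Task 2 = ((3−1)/6)² = 0.111
te_Task 3 = (8 + 4·13 + 30)/6 = 90/6 = 15; σ²_Task 3 = ((30−8)/6)² = 13.444
te_Task 4 = (4 + 4·9 + 14)/6 = 54/6 = 9; σ²_Task 4 = ((14−4)/6)² = 2.778
te_Task 5 = (1 + 4·5 + 9)/6 = 30/6 = 5; σ²_Task 5 = ((9−1)/6)² = 1.778
te_Task 6 = (4 + 4·7 + 16)/6 = 48/6 = 8; σ²_Task 6 = ((16−4)/6)² = 4.000
te_Task 7 = (11 + 4·13 + 21)/6 = 84/6 = 14; σ²_Task 7 = ((21−11)/6)² = 2.778
te_Task 8 = (12 + 4·14 + 28)/6 = 96/6 = 16; σ²_Task 8 = ((28−12)/6)² = 7.111
te_Task 9 = (5 + 4·7 + 21)/6 = 54/6 = 9; σ²_Task 9 = ((21−5)/6)² = 7.111
te_Task 10 = (1 + 4·5 + 9)/6 = 30/6 = 5; σ²_Task 10 = ((9−1)/6)² = 1.778

Forward pass:
ES_Task 1 = 0; EF_Task 1 = 6
ES_Task 2 = 0; EF_Task 2 = 2
ES_Task 3 = 2; EF_Task 3 = 2+15 = 17
ES_Task 4 = max(EF_Task 1=6, EF_Task 2=2) = 6; EF_Task 4 = 6+9 = 15
ES_Task 5 = 15; EF_Task 5 = 15+5 = 20
ES_Task 6 = 6; EF_Task 6 = 6+8 = 14
ES_Task 7 = 15; EF_Task 7 = 15+14 = 29
ES_Task 8 = 2; EF_Task 8 = 2+16 = 18
ES_Task 9 = max(EF_Task 6=14, EF_Task 7=29) = 29; EF_Task 9 = 29+9 = 38
ES_Task 10 = max(EF_Task 3=17, EF_Task 5=20, EF_Task 6=14, EF_Task 8=18, EF_Task 9=38) = 38; EF_Task 10 = 38+5 = 43
Expected project duration μ = 43 hours. Critical path: Task 1 → Task 4 → Task 7 → Task 9 → Task 10.

Variance along critical path = 1.778 + 2.778 + 2.778 + 7.111 + 1.778 = 16.222; σ = 4.028 hours.
D = μ + z·σ = 43 + 1.645·4.028 = 49.6 hours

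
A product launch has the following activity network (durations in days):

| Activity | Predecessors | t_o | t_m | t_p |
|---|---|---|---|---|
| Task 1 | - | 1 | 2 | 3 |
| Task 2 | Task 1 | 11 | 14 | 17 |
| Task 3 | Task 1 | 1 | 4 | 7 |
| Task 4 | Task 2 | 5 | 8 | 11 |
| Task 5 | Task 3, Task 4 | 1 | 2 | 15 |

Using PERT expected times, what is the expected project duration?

28 days

te_Task 1 = (1 + 4·2 + 3)/6 = 12/6 = 2
te_Task 2 = (11 + 4·14 + 17)/6 = 84/6 = 14
te_Task 3 = (1 + 4·4 + 7)/6 = 24/6 = 4
te_Task 4 = (5 + 4·8 + 11)/6 = 48/6 = 8
te_Task 5 = (1 + 4·2 + 15)/6 = 24/6 = 4

Forward pass:
ES_Task 1 = 0; EF_Task 1 = 2
ES_Task 2 = 2; EF_Task 2 = 2+14 = 16
ES_Task 3 = 2; EF_Task 3 = 2+4 = 6
ES_Task 4 = 16; EF_Task 4 = 16+8 = 24
ES_Task 5 = max(EF_Task 3=6, EF_Task 4=24) = 24; EF_Task 5 = 24+4 = 28
Expected project duration μ = 28 days. Critical path: Task 1 → Task 2 → Task 4 → Task 5.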